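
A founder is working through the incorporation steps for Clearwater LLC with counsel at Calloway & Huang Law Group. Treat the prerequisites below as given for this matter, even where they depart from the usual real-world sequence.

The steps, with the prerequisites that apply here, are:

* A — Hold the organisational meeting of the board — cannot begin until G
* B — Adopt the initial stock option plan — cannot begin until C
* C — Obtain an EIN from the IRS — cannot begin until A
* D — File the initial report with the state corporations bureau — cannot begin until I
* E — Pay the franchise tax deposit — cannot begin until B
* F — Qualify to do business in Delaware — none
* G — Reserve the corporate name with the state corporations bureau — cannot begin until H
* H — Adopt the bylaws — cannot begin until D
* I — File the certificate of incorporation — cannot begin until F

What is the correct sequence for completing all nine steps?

F, I, D, H, G, A, C, B, E

Only F has no prerequisites, so it is first.
That leaves I as the only ready step → I.
D needed I, now all done → D.
Next only H has its prerequisites met → H.
Next only G has its prerequisites met → G.
A is the only step now ready → A.
Next only C has its prerequisites met → C.
B is the only step now ready → B.
That leaves E as the only ready step → E.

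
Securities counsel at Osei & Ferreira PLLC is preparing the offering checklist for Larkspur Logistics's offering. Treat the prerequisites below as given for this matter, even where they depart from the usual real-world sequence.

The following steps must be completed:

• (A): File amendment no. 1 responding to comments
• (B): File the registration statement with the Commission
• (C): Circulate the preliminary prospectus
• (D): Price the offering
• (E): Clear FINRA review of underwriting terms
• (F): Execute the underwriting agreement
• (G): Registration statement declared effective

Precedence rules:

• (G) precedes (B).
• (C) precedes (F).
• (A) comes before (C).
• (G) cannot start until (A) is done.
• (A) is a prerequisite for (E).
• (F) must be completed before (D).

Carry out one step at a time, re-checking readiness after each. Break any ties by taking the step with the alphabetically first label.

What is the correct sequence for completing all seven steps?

(A) (C) (E) (F) (D) (G) (B)

(A) is the only step with nothing outstanding, so it goes first.
(C), (E) and (G) are all available; (C) has the earlier label → (C).
(F) now also ready, so the ready set is {(E), (F), (G)}; (E) has the earlier label → (E).
Ready: (F) and (G). (F) has the earlier label → (F).
(D) now also ready, so the ready set is {(D), (G)}; (D) has the earlier label → (D).
(G) needed (A), now all done → (G).
Next only (B) has its prerequisites met → (B).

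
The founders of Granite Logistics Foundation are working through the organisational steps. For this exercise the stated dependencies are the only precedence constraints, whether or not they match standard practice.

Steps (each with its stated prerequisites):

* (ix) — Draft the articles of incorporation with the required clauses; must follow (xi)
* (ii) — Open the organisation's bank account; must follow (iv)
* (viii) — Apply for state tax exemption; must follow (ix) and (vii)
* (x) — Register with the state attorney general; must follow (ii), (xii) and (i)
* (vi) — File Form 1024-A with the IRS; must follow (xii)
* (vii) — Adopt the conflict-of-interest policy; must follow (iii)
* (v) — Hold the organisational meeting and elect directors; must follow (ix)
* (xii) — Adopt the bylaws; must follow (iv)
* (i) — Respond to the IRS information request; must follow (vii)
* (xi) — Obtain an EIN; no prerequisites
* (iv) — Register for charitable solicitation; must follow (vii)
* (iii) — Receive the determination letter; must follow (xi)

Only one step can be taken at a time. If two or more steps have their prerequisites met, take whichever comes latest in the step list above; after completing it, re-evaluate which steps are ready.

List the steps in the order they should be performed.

(xi) (iii) (vii) (iv) (i) (xii) (vi) (ii) (x) (ix) (v) (viii)

Only (xi) has no prerequisites, so it is first.
Now (iii) and (ix) have their prerequisites met. (iii) is listed later, so (iii) next.
(vii) and (ix) are both available; (vii) is listed later → (vii).
Now (iv), (i) and (ix) have their prerequisites met. (iv) is listed later, so (iv) next.
Now (i), (xii), (ii) and (ix) have their prerequisites met. (i) is listed later, so (i) next.
(xii), (ii) and (ix) are all available; (xii) is listed later → (xii).
(vi) now also ready, so the ready set is {(vi), (ii), (ix)}; (vi) is listed later → (vi).
Now (ii) and (ix) have their prerequisites met. (ii) is listed later, so (ii) next.
(x) and (ix) are both available; (x) is listed later → (x).
That leaves (ix) as the only ready step → (ix).
Ready: (v) and (viii). (v) is listed later → (v).
Next only (viii) has its prerequisites met → (viii).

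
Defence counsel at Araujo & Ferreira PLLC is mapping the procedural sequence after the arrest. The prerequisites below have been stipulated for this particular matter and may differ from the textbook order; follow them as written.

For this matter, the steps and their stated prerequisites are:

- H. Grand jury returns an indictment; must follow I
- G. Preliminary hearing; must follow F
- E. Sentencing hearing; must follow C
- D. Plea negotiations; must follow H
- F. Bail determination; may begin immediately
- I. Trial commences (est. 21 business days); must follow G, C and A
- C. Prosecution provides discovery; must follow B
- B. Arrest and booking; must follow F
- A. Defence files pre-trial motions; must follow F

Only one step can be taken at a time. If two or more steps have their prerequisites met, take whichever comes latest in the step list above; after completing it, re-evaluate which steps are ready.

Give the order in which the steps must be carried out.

F, A, B, C, E, G, I, H, D

Only F has no prerequisites, so it is first.
A, B and G are all available; A is listed later → A.
Ready: B and G. B is listed later → B.
Now C and G have their prerequisites met. C is listed later, so C next.
E and G are both available; E is listed later → E.
That leaves G as the only ready step → G.
I is the only step now ready → I.
H needed I, now all done → H.
D needed H, now all done → D.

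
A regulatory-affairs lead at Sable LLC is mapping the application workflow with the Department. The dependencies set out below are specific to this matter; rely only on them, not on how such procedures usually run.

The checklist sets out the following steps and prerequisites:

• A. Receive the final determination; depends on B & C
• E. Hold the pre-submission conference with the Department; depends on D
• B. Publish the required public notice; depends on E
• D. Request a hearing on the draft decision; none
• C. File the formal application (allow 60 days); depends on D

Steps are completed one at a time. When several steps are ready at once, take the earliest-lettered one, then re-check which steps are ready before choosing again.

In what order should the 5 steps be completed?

D has no prerequisites → D first.
Ready: C and E. C has the earlier label → C.
E is the only step now ready → E.
Next only B has its prerequisites met → B.
A needed B and C, now all done → A.

D → C → E → B → A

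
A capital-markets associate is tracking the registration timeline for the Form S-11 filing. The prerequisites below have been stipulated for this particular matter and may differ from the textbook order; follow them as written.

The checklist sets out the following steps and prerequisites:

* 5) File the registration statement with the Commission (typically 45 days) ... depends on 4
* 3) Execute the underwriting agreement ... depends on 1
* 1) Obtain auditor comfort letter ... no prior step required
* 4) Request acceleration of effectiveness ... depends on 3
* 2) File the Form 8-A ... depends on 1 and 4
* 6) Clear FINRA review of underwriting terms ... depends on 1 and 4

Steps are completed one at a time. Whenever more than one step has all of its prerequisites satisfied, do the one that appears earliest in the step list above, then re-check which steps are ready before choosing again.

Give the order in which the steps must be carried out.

1 has no prerequisites → 1 first.
Next only 3 has its prerequisites met → 3.
That leaves 4 as the only ready step → 4.
5, 2 and 6 are all available; 5 is listed earlier → 5.
2 and 6 are both available; 2 is listed earlier → 2.
6 needed 1 and 4, now all done → 6.

1 3 4 5 2 6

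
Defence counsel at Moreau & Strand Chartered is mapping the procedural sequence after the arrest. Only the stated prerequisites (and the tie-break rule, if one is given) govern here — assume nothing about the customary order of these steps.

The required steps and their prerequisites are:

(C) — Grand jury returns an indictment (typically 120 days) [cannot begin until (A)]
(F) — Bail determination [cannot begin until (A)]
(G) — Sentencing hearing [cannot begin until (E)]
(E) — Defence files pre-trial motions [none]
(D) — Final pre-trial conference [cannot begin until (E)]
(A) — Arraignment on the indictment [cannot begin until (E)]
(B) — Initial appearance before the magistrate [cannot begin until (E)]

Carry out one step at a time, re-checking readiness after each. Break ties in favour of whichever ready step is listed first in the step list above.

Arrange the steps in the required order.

(E) → (G) → (D) → (A) → (C) → (F) → (B)

(E) has no prerequisites → (E) first.
Ready: (G), (D), (A) and (B). (G) is listed earlier → (G).
(D), (A) and (B) are all available; (D) is listed earlier → (D).
Now (A) and (B) have their prerequisites met. (A) is listed earlier, so (A) next.
Ready: (C), (F) and (B). (C) is listed earlier → (C).
Ready: (F) and (B). (F) is listed earlier → (F).
That leaves (B) as the only ready step → (B).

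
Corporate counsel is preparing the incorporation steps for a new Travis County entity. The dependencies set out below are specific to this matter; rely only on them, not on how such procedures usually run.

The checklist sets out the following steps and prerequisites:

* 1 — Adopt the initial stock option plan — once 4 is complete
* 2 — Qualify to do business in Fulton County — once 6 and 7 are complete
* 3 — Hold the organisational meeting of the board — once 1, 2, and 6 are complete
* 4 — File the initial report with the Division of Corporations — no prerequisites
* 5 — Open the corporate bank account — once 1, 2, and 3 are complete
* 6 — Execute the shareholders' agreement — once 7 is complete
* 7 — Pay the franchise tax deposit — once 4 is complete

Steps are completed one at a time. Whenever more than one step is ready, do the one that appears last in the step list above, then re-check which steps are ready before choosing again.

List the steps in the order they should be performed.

4, 7, 6, 2, 1, 3, 5

4 is the only step with nothing outstanding, so it goes first.
7 and 1 are both available; 7 is listed later → 7.
6 and 1 are both available; 6 is listed later → 6.
2 and 1 are both available; 2 is listed later → 2.
That leaves 1 as the only ready step → 1.
3 needed 6, 2 and 1, now all done → 3.
5 needed 3, 2 and 1, now all done → 5.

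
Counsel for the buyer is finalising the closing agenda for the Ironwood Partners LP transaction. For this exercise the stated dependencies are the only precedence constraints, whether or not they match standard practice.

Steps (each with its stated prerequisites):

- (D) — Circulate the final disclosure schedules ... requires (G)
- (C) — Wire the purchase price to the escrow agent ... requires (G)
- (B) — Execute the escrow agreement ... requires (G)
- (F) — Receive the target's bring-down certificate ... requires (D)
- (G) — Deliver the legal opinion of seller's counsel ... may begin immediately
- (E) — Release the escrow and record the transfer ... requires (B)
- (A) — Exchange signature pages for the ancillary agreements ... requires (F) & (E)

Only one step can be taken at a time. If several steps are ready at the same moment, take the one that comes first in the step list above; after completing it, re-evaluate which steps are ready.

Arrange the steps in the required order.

Only (G) has no prerequisites, so it is first.
Now (D), (C) and (B) have their prerequisites met. (D) is listed earlier, so (D) next.
(F) now also ready, so the ready set is {(C), (B), (F)}; (C) is listed earlier → (C).
Now (B) and (F) have their prerequisites met. (B) is listed earlier, so (B) next.
(F) and (E) are both available; (F) is listed earlier → (F).
(E) needed (B), now all done → (E).
That leaves (A) as the only ready step → (A).

(G), (D), (C), (B), (F), (E), (A)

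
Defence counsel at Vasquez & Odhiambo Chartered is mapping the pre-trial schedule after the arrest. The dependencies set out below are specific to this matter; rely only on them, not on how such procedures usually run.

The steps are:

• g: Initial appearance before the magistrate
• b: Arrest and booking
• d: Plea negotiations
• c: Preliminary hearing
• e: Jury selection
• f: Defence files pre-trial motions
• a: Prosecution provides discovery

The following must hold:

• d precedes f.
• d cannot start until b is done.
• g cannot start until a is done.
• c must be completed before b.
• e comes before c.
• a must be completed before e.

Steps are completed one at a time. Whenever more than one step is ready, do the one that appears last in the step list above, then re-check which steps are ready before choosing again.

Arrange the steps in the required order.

a e c b d f g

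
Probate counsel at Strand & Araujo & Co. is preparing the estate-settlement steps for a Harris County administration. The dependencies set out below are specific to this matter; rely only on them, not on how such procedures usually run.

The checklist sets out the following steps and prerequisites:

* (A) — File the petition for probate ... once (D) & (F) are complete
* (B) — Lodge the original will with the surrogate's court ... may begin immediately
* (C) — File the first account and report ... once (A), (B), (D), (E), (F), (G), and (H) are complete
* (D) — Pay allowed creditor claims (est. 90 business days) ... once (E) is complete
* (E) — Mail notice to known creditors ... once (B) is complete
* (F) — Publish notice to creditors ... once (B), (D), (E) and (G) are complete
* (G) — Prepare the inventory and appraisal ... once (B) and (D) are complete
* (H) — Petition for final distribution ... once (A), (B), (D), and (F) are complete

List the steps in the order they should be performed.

(B) is the only step with nothing outstanding, so it goes first.
(E) needed (B), now all done → (E).
(D) needed (E), now all done → (D).
(G) is the only step now ready → (G).
(F) is the only step now ready → (F).
(A) is the only step now ready → (A).
(H) needed (A), (B), (D) and (F), now all done → (H).
(C) needed (A), (B), (D), (E), (F), (G) and (H), now all done → (C).

(B) (E) (D) (G) (F) (A) (H) (C)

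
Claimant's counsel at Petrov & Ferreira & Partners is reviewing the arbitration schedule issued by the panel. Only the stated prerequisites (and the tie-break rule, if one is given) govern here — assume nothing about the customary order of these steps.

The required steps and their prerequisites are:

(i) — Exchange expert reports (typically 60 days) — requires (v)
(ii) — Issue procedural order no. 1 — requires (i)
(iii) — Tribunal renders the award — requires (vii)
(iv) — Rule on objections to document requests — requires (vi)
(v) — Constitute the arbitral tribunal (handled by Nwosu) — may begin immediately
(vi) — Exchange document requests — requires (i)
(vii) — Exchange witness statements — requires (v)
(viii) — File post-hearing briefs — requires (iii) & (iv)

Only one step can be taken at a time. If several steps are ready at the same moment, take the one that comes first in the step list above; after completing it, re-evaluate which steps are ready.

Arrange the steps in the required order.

Only (v) has no prerequisites, so it is first.
Now (i) and (vii) have their prerequisites met. (i) is listed earlier, so (i) next.
(ii), (vi) and (vii) are all available; (ii) is listed earlier → (ii).
Now (vi) and (vii) have their prerequisites met. (vi) is listed earlier, so (vi) next.
(iv) now also ready, so the ready set is {(iv), (vii)}; (iv) is listed earlier → (iv).
That leaves (vii) as the only ready step → (vii).
(iii) is the only step now ready → (iii).
(viii) is the only step now ready → (viii).

(v), (i), (ii), (vi), (iv), (vii), (iii), (viii)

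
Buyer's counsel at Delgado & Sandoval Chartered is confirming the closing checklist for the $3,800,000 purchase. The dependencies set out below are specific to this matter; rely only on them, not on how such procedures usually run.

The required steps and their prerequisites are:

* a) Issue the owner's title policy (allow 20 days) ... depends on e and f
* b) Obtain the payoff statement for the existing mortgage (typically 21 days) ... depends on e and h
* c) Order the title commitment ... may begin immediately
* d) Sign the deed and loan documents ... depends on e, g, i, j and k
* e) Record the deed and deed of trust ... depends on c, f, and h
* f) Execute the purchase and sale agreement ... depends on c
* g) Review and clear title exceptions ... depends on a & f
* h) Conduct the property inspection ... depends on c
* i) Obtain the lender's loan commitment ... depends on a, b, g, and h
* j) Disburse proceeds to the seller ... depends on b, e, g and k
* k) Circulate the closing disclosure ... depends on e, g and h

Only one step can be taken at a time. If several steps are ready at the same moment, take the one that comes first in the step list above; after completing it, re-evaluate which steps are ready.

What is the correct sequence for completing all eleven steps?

c, f, h, e, a, b, g, i, k, j, d

Only c has no prerequisites, so it is first.
Now f and h have their prerequisites met. f is listed earlier, so f next.
That leaves h as the only ready step → h.
That leaves e as the only ready step → e.
Ready: a and b. a is listed earlier → a.
b and g are both available; b is listed earlier → b.
That leaves g as the only ready step → g.
Ready: i and k. i is listed earlier → i.
k needed e, g and h, now all done → k.
j is the only step now ready → j.
d is the only step now ready → d.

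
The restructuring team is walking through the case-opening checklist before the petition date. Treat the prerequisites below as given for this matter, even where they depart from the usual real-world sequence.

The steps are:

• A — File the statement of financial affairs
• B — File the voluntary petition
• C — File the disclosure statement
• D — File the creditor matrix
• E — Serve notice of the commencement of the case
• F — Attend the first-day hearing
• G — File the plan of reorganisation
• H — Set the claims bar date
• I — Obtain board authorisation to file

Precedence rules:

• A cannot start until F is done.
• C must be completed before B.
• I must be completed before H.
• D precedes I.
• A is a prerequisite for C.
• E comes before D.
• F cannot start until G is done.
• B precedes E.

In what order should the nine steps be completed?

G F A C B E D I H

G is the only step with nothing outstanding, so it goes first.
F needed G, now all done → F.
A needed F, now all done → A.
C needed A, now all done → C.
B is the only step now ready → B.
E needed B, now all done → E.
That leaves D as the only ready step → D.
Next only I has its prerequisites met → I.
H needed I, now all done → H.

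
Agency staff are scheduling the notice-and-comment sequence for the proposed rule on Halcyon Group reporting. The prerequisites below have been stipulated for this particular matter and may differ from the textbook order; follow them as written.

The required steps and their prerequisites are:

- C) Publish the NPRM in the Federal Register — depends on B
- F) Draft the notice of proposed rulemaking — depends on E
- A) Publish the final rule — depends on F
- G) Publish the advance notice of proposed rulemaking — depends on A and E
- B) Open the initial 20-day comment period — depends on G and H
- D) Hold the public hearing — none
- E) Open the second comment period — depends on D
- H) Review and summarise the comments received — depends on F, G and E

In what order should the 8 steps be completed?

D → E → F → A → G → H → B → C

Only D has no prerequisites, so it is first.
That leaves E as the only ready step → E.
F is the only step now ready → F.
A is the only step now ready → A.
G is the only step now ready → G.
Next only H has its prerequisites met → H.
Next only B has its prerequisites met → B.
That leaves C as the only ready step → C.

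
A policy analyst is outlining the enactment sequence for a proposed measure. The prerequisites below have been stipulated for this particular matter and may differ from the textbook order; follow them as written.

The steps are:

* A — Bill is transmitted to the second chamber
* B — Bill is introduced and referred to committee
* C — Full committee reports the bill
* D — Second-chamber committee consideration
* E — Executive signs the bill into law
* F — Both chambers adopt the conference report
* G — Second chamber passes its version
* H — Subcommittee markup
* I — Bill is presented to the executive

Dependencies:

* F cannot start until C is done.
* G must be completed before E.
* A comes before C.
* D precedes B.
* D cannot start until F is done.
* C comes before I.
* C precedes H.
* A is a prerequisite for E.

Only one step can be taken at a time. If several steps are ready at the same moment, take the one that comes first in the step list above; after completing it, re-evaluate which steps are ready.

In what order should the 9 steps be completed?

A → C → F → D → B → G → E → H → I

A and G have no prerequisites; A is listed earlier, so A is first.
Ready: C and G. C is listed earlier → C.
Now F, G, H and I have their prerequisites met. F is listed earlier, so F next.
Now D, G, H and I have their prerequisites met. D is listed earlier, so D next.
B now also ready, so the ready set is {B, G, H, I}; B is listed earlier → B.
Now G, H and I have their prerequisites met. G is listed earlier, so G next.
Now E, H and I have their prerequisites met. E is listed earlier, so E next.
H and I are both available; H is listed earlier → H.
That leaves I as the only ready step → I.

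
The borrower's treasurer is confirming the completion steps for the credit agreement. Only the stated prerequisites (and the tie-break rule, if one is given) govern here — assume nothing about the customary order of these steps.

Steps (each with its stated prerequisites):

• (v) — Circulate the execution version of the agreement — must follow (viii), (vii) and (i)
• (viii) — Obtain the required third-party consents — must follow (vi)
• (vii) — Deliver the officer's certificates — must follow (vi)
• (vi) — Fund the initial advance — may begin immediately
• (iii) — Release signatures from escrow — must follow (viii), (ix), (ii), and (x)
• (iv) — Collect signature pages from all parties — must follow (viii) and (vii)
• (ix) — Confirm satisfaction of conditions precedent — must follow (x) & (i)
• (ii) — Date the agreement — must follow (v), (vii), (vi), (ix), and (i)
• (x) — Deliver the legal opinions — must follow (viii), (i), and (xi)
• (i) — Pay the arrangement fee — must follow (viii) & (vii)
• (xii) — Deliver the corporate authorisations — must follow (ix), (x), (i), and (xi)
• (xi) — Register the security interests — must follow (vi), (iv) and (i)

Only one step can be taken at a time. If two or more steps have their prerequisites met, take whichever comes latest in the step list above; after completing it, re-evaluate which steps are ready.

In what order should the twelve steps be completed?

(vi) (vii) (viii) (i) (iv) (xi) (x) (ix) (xii) (v) (ii) (iii)

(vi) has no prerequisites → (vi) first.
Now (vii) and (viii) have their prerequisites met. (vii) is listed later, so (vii) next.
That leaves (viii) as the only ready step → (viii).
Now (i) and (iv) have their prerequisites met. (i) is listed later, so (i) next.
(v) now also ready, so the ready set is {(iv), (v)}; (iv) is listed later → (iv).
(xi) now also ready, so the ready set is {(xi), (v)}; (xi) is listed later → (xi).
Now (x) and (v) have their prerequisites met. (x) is listed later, so (x) next.
Ready: (ix) and (v). (ix) is listed later → (ix).
(xii) now also ready, so the ready set is {(xii), (v)}; (xii) is listed later → (xii).
(v) needed (i), (vii) and (viii), now all done → (v).
Next only (ii) has its prerequisites met → (ii).
(iii) is the only step now ready → (iii).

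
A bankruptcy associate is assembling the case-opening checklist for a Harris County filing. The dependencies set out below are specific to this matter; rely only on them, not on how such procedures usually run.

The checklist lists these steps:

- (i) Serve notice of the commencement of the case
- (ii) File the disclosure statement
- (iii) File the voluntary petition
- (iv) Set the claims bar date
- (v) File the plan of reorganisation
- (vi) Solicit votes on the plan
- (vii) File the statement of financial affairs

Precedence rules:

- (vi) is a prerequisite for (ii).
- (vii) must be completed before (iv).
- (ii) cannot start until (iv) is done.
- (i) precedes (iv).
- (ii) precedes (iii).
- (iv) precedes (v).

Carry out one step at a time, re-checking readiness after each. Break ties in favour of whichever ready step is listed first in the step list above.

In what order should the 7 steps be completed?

(i), (vi) and (vii) have no prerequisites; (i) is listed earlier, so (i) is first.
Ready: (vi) and (vii). (vi) is listed earlier → (vi).
Next only (vii) has its prerequisites met → (vii).
(iv) needed (i) and (vii), now all done → (iv).
Ready: (ii) and (v). (ii) is listed earlier → (ii).
Ready: (iii) and (v). (iii) is listed earlier → (iii).
(v) needed (iv), now all done → (v).

(i) (vi) (vii) (iv) (ii) (iii) (v)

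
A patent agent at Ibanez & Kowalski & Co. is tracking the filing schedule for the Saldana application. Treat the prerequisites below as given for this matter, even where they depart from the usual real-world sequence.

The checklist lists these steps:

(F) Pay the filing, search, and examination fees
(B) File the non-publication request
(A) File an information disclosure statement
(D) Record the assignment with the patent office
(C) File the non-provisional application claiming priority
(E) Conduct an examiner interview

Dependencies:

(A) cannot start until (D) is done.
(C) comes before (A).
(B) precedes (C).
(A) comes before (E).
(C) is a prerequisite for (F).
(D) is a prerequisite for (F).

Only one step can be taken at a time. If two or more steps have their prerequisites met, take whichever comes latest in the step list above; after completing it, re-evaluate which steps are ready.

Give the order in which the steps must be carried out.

Nothing is required for (D) and (B). (D) is listed later → (D) first.
That leaves (B) as the only ready step → (B).
Next only (C) has its prerequisites met → (C).
Now (A) and (F) have their prerequisites met. (A) is listed later, so (A) next.
(E) now also ready, so the ready set is {(E), (F)}; (E) is listed later → (E).
(F) needed (C) and (D), now all done → (F).

(D) (B) (C) (A) (E) (F)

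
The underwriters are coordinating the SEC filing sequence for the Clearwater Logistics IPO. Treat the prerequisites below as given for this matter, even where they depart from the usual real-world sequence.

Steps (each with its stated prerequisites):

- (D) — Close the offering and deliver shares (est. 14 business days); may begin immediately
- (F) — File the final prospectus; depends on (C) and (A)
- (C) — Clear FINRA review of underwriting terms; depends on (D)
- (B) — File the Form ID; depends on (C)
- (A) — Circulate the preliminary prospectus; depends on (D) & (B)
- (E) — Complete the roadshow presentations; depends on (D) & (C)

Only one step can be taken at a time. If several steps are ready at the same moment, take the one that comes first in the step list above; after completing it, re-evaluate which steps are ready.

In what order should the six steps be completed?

(D), (C), (B), (A), (F), (E)

(D) is the only step with nothing outstanding, so it goes first.
(C) needed (D), now all done → (C).
Now (B) and (E) have their prerequisites met. (B) is listed earlier, so (B) next.
Ready: (A) and (E). (A) is listed earlier → (A).
(F) now also ready, so the ready set is {(F), (E)}; (F) is listed earlier → (F).
(E) is the only step now ready → (E).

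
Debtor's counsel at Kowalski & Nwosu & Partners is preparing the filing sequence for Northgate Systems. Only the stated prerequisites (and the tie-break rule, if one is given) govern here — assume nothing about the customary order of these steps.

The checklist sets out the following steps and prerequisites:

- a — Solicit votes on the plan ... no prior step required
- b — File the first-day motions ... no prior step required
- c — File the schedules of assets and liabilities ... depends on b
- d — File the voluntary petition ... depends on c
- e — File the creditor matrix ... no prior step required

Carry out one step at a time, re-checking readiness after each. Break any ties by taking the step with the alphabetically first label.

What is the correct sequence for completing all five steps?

a → b → c → d → e

a, b and e have no prerequisites; a has the earlier label, so a is first.
Now b and e have their prerequisites met. b has the earlier label, so b next.
c now also ready, so the ready set is {c, e}; c has the earlier label → c.
Ready: d and e. d has the earlier label → d.
That leaves e as the only ready step → e.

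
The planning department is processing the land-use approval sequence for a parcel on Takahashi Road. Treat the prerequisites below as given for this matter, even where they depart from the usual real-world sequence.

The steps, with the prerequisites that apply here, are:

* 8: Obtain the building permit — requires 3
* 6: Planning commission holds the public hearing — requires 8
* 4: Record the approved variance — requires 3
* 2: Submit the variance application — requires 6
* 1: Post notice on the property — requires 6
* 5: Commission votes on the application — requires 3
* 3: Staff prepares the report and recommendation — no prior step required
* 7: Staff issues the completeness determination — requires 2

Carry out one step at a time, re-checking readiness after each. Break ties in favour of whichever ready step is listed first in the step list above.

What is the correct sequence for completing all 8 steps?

3 has no prerequisites → 3 first.
8, 4 and 5 are all available; 8 is listed earlier → 8.
6 now also ready, so the ready set is {6, 4, 5}; 6 is listed earlier → 6.
Ready: 4, 2, 1 and 5. 4 is listed earlier → 4.
2, 1 and 5 are all available; 2 is listed earlier → 2.
7 now also ready, so the ready set is {1, 5, 7}; 1 is listed earlier → 1.
Ready: 5 and 7. 5 is listed earlier → 5.
That leaves 7 as the only ready step → 7.

3, 8, 6, 4, 2, 1, 5, 7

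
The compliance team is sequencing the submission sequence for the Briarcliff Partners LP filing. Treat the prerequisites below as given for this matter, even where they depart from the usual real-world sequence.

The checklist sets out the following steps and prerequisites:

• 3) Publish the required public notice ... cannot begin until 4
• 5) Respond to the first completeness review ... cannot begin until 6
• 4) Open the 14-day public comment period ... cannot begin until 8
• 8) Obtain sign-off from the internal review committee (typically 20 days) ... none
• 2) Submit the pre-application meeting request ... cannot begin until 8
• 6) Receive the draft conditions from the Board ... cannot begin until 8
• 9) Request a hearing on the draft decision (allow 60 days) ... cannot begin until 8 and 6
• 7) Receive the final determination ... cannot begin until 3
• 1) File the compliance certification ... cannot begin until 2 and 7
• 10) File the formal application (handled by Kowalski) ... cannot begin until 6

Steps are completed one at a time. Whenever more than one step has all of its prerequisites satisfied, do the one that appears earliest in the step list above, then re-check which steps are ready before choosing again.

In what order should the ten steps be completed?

8 is the only step with nothing outstanding, so it goes first.
Ready: 4, 2 and 6. 4 is listed earlier → 4.
3, 2 and 6 are all available; 3 is listed earlier → 3.
Ready: 2, 6 and 7. 2 is listed earlier → 2.
Ready: 6 and 7. 6 is listed earlier → 6.
5, 9 and 10 now also ready, so the ready set is {5, 9, 7, 10}; 5 is listed earlier → 5.
Ready: 9, 7 and 10. 9 is listed earlier → 9.
Now 7 and 10 have their prerequisites met. 7 is listed earlier, so 7 next.
1 now also ready, so the ready set is {1, 10}; 1 is listed earlier → 1.
That leaves 10 as the only ready step → 10.

8 → 4 → 3 → 2 → 6 → 5 → 9 → 7 → 1 → 10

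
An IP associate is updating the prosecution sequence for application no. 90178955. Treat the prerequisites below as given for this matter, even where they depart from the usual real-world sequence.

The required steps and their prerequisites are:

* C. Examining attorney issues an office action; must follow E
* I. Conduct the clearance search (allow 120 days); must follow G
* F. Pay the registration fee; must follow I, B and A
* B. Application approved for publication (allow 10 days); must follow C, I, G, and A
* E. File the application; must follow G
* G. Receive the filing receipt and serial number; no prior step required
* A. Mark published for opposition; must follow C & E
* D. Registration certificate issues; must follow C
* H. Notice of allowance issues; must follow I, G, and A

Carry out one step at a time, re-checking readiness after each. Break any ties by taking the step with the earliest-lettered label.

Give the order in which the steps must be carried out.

G → E → C → A → D → I → B → F → H

G has no prerequisites → G first.
Ready: E and I. E has the earlier label → E.
Now C and I have their prerequisites met. C has the earlier label, so C next.
Ready: A, D and I. A has the earlier label → A.
D and I are both available; D has the earlier label → D.
I is the only step now ready → I.
Ready: B and H. B has the earlier label → B.
Ready: F and H. F has the earlier label → F.
Next only H has its prerequisites met → H.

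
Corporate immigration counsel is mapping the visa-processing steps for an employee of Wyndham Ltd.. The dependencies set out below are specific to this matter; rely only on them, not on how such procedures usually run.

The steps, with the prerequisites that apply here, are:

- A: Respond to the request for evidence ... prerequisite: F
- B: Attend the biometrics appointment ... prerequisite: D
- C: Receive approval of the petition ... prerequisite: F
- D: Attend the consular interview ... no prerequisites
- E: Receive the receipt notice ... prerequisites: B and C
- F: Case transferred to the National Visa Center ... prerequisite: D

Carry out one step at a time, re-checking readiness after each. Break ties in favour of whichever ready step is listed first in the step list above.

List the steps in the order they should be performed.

D, B, F, A, C, E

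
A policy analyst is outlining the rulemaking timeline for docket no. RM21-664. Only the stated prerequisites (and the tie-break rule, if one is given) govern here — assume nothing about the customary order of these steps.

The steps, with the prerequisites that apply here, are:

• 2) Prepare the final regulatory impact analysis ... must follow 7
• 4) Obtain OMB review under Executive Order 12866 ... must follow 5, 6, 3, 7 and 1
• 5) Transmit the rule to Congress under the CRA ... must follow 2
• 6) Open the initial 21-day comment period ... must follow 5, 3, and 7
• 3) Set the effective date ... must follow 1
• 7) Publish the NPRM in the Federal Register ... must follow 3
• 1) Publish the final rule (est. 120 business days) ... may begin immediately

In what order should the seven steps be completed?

1 has no prerequisites → 1 first.
Next only 3 has its prerequisites met → 3.
7 needed 3, now all done → 7.
That leaves 2 as the only ready step → 2.
That leaves 5 as the only ready step → 5.
That leaves 6 as the only ready step → 6.
4 needed 5, 6, 3, 7 and 1, now all done → 4.

1 → 3 → 7 → 2 → 5 → 6 → 4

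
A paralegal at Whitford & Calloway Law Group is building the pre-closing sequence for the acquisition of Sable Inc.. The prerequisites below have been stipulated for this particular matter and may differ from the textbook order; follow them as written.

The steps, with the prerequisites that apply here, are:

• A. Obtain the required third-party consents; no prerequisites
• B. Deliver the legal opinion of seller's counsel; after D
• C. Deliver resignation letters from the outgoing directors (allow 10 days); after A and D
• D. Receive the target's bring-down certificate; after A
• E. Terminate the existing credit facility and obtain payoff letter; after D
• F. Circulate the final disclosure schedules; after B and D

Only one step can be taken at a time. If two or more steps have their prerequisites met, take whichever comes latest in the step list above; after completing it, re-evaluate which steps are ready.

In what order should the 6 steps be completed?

A has no prerequisites → A first.
That leaves D as the only ready step → D.
Ready: E, C and B. E is listed later → E.
Ready: C and B. C is listed later → C.
That leaves B as the only ready step → B.
Next only F has its prerequisites met → F.

A → D → E → C → B → F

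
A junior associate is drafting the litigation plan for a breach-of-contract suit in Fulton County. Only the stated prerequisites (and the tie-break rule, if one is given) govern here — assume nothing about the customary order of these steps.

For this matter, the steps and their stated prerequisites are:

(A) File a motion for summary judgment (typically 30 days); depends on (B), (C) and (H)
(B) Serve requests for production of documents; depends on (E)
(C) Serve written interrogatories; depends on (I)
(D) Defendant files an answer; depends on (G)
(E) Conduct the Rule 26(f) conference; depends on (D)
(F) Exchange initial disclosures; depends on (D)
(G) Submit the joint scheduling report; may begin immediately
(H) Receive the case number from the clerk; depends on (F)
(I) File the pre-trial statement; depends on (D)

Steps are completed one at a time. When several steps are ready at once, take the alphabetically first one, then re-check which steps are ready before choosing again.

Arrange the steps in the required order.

(G) → (D) → (E) → (B) → (F) → (H) → (I) → (C) → (A)

Only (G) has no prerequisites, so it is first.
(D) needed (G), now all done → (D).
Now (E), (F) and (I) have their prerequisites met. (E) has the earlier label, so (E) next.
Now (B), (F) and (I) have their prerequisites met. (B) has the earlier label, so (B) next.
(F) and (I) are both available; (F) has the earlier label → (F).
(H) now also ready, so the ready set is {(H), (I)}; (H) has the earlier label → (H).
That leaves (I) as the only ready step → (I).
(C) needed (I), now all done → (C).
Next only (A) has its prerequisites met → (A).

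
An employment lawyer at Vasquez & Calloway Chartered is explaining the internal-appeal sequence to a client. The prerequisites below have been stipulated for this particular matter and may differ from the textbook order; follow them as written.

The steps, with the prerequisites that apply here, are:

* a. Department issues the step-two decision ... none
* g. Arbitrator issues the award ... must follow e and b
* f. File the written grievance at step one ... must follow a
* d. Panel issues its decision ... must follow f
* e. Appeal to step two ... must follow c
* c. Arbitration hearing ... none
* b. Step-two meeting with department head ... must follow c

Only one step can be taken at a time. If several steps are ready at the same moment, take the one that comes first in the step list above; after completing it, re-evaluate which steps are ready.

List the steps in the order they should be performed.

Nothing is required for a and c. a is listed earlier → a first.
f and c are both available; f is listed earlier → f.
Now d and c have their prerequisites met. d is listed earlier, so d next.
c is the only step now ready → c.
Now e and b have their prerequisites met. e is listed earlier, so e next.
b needed c, now all done → b.
g needed e and b, now all done → g.

a, f, d, c, e, b, g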